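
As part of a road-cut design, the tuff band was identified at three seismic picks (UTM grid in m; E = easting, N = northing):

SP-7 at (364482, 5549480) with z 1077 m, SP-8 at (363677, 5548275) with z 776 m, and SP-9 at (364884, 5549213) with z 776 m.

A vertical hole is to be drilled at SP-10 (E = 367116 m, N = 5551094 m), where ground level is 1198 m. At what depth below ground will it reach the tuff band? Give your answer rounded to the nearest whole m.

Let the plane be z = a·E + b·N + c.
SP-8−SP-7: −805a − 1205b = −301;  SP-9−SP-7: 402a − 267b = −301.
Solving gives a = −0.40371776, b = 0.51949610.
Then c = 1077 − a·364482 − b·5549480 = −2734708.36.
At (367116, 5551094): z_contact = −148211.3 + 2883771.7 − 2734708.36 = 852.1 m.
Depth below ground = 1198 − 852.1 = 346 m.

346 m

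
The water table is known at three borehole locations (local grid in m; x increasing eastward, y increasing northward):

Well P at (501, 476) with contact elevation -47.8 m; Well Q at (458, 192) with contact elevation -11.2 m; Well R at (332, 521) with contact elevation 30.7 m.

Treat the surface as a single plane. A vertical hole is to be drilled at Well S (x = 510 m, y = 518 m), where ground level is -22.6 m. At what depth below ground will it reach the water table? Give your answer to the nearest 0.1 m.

31.9 m

Let the plane be z = a·x + b·y + c.
Well Q−Well P: −43a − 284b = 36.6;  Well R−Well P: −169a + 45b = 78.5.
Solving gives a = −0.47948, b = −0.05628.
Then c = -47.8 − a·501 − b·476 = 219.21.
At (510, 518): z_contact = −244.54 − 29.15 + 219.21 = -54.48 m.
Depth below ground = -22.6 − (-54.48) = 31.9 m.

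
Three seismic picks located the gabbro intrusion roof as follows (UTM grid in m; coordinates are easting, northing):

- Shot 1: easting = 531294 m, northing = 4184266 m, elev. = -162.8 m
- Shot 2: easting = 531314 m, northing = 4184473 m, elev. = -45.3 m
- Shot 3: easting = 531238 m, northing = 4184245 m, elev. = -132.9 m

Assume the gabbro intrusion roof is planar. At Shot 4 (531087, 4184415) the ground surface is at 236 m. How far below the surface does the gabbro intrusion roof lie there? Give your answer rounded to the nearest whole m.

Two edge vectors: Shot 1→Shot 2 = (20, 207, 117.5), Shot 1→Shot 3 = (-56, -21, 29.9).
Normal n = (Shot 1→Shot 2) × (Shot 1→Shot 3) = (8656.8, -7178, 11172).
So ∂z/∂easting = −n_x/n_z = −0.77486574 and ∂z/∂northing = −n_y/n_z = 0.64249910.
Intercept c from Shot 1: -162.8 + 411681.52 − 2688387.16 = −2276868.44.
At (531087, 4184415): z_contact = −411521.1 + 2688482.9 − 2276868.44 = 93.3 m.
Depth below ground = 236 − 93.3 = 143 m.

143 m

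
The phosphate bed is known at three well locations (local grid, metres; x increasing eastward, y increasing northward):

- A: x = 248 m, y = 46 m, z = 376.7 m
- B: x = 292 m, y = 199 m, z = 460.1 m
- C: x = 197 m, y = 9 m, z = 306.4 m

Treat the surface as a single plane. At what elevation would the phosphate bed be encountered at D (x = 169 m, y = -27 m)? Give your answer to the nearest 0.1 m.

Let the plane be z = a·x + b·y + c.
B−A: 44a + 153b = 83.4;  C−A: −51a − 37b = −70.3.
Solving gives a = 1.24212, b = 0.18789.
Then c = 376.7 − a·248 − b·46 = 60.01.
At (169, -27): z = 209.9 − 5.1 + 60.01 = 264.9 m.

264.9 m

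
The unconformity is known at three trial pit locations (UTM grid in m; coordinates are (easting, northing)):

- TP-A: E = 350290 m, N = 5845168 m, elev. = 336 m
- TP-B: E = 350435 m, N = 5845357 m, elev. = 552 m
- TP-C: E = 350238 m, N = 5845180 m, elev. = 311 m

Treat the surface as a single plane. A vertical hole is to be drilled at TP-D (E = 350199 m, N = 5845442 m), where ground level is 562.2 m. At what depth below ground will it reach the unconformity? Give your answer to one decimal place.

103.6 m

Two edge vectors: TP-A→TP-B = (145, 189, 216), TP-A→TP-C = (-52, 12, -25).
Normal n = (TP-A→TP-B) × (TP-A→TP-C) = (-7317, -7607, 11568).
So ∂z/∂E = −n_x/n_z = 0.632520747 and ∂z/∂N = −n_y/n_z = 0.657589903.
Intercept c from TP-A: 336 − 221565.69 − 3843723.46 = −4064953.15.
At (350199, 5845442): z_contact = 221508.13 + 3843903.64 − 4064953.15 = 458.62 m.
Depth below ground = 562.2 − 458.62 = 103.6 m.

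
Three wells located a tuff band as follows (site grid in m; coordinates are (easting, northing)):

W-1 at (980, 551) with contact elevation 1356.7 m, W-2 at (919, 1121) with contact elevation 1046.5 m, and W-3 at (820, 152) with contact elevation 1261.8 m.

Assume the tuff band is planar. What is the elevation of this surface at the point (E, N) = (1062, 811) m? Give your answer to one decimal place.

Let the plane be z = a·E + b·N + c.
W-2−W-1: −61a + 570b = −310.2;  W-3−W-1: −160a − 399b = −94.9.
Solving gives a = 1.539418, b = −0.379466.
Then c = 1356.7 − a·980 − b·551 = 57.16.
At (1062, 811): z = 1634.9 − 307.7 + 57.16 = 1384.3 m.

1384.3 m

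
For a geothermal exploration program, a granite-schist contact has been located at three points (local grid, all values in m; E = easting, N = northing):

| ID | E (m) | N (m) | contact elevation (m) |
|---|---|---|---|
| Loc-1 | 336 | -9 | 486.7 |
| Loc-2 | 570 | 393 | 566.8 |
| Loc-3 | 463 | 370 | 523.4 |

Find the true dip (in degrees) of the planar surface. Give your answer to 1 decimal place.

Let the plane be z = a·E + b·N + c.
Loc-2−Loc-1: 234a + 402b = 80.1;  Loc-3−Loc-1: 127a + 379b = 36.7.
Solving gives a = 0.41466, b = −0.04212.
Gradient magnitude |∇z| = √(a² + b²) = √(0.17194 + 0.00177) = 0.41679.
True dip = arctan(0.41679) = 22.6°, dipping toward W (azimuth ≈ 276°).

22.6°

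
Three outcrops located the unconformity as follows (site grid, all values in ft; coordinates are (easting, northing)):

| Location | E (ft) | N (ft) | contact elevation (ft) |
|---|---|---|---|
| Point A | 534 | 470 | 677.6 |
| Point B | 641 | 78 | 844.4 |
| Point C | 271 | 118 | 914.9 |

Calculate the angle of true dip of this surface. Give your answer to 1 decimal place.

Let the plane be z = a·E + b·N + c.
Point B−Point A: 107a − 392b = 166.8;  Point C−Point A: −263a − 352b = 237.3.
Solving gives a = −0.24373, b = −0.49204.
Gradient magnitude |∇z| = √(a² + b²) = √(0.05941 + 0.24210) = 0.54910.
True dip = arctan(0.54910) = 28.8°, dipping toward NNE (azimuth ≈ 026°).

28.8°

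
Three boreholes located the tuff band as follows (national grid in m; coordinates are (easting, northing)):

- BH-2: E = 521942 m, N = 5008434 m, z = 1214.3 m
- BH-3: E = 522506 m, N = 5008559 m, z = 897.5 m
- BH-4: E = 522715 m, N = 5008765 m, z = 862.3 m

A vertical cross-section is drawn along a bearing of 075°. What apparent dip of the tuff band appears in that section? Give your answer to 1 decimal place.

Let the plane be z = a·E + b·N + c.
BH-3−BH-2: 564a + 125b = −316.8;  BH-4−BH-2: 773a + 331b = −352.
Solving gives a = −0.67579, b = 0.51476.
Unit vector along 075° is (sin 75°, cos 75°) = (0.9659, 0.2588).
Slope in that direction = a·(0.9659) + b·(0.2588) = −0.51953.
Apparent dip = arctan|0.51953| = 27.5° (true dip is 40.3°, so apparent ≤ true as expected).

27.5°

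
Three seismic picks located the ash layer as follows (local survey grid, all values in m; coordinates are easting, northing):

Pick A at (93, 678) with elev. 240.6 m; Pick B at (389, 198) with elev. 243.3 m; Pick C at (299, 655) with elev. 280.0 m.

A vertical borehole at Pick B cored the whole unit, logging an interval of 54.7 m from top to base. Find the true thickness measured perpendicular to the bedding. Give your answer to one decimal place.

Two edge vectors: Pick A→Pick B = (296, -480, 2.7), Pick A→Pick C = (206, -23, 39.4).
Normal n = (Pick A→Pick B) × (Pick A→Pick C) = (-18849.9, -11106.2, 92072).
So ∂z/∂easting = −n_x/n_z = 0.20473 and ∂z/∂northing = −n_y/n_z = 0.12063.
|∇z| = √(a²+b²) = 0.23762, so dip δ = arctan(0.23762) = 13.37°.
True thickness = vertical thickness × cos δ = 54.7 × cos 13.37° = 53.2 m.

53.2 m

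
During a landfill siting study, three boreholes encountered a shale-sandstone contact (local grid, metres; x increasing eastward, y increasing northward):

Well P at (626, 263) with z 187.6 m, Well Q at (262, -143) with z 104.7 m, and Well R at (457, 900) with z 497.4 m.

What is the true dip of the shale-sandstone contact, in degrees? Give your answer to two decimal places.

Two edge vectors: Well P→Well Q = (-364, -406, -82.9), Well P→Well R = (-169, 637, 309.8).
Normal n = (Well P→Well Q) × (Well P→Well R) = (-72971.5, 126777.3, -300482).
So ∂z/∂x = −n_x/n_z = −0.24285 and ∂z/∂y = −n_y/n_z = 0.42191.
Gradient magnitude |∇z| = √(a² + b²) = √(0.05898 + 0.17801) = 0.48681.
True dip = arctan(0.48681) = 25.96°, dipping toward SSE (azimuth ≈ 150°).

25.96°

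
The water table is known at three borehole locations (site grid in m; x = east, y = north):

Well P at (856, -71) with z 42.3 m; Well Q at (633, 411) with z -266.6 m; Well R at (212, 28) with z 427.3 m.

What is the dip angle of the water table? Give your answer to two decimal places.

Two edge vectors: Well P→Well Q = (-223, 482, -308.9), Well P→Well R = (-644, 99, 385).
Normal n = (Well P→Well Q) × (Well P→Well R) = (216151.1, 284786.6, 288331).
So ∂z/∂x = −n_x/n_z = −0.74966 and ∂z/∂y = −n_y/n_z = −0.98771.
Gradient magnitude |∇z| = √(a² + b²) = √(0.56199 + 0.97557) = 1.23998.
True dip = arctan(1.23998) = 51.12°, dipping toward NE (azimuth ≈ 037°).

51.12°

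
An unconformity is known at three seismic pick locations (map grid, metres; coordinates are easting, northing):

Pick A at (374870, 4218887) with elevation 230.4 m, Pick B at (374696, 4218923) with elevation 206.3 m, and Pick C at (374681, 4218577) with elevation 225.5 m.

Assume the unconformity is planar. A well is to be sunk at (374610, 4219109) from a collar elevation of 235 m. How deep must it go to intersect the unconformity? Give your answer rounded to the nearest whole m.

Two edge vectors: Pick A→Pick B = (-174, 36, -24.1), Pick A→Pick C = (-189, -310, -4.9).
Normal n = (Pick A→Pick B) × (Pick A→Pick C) = (-7647.4, 3702.3, 60744).
So ∂z/∂easting = −n_x/n_z = 0.12589556 and ∂z/∂northing = −n_y/n_z = −0.06094923.
Intercept c from Pick A: 230.4 − 47194.47 + 257137.91 = 210173.84.
At (374610, 4219109): z_contact = 47161.7 − 257151.4 + 210173.84 = 184.1 m.
Depth below ground = 235 − 184.1 = 51 m.

51 m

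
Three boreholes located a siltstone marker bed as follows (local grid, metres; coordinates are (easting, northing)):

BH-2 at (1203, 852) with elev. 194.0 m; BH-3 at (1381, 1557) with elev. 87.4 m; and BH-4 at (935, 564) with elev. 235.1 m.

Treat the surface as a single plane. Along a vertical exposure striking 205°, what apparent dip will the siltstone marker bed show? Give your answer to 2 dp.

Two edge vectors: BH-2→BH-3 = (178, 705, -106.6), BH-2→BH-4 = (-268, -288, 41.1).
Normal n = (BH-2→BH-3) × (BH-2→BH-4) = (-1725.3, 21253, 137676).
So ∂z/∂E = −n_x/n_z = 0.01253 and ∂z/∂N = −n_y/n_z = −0.15437.
Unit vector along 205° is (sin 205°, cos 205°) = (-0.4226, -0.9063).
Slope in that direction = a·(-0.4226) + b·(-0.9063) = 0.13461.
Apparent dip = arctan|0.13461| = 7.67° (true dip is 8.8°, so apparent ≤ true as expected).

7.67°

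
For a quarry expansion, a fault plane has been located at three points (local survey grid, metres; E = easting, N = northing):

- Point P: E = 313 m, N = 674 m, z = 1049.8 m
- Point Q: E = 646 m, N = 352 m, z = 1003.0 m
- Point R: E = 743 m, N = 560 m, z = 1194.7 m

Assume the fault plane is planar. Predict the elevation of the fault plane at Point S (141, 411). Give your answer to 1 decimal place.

781.9 m

Two edge vectors: Point P→Point Q = (333, -322, -46.8), Point P→Point R = (430, -114, 144.9).
Normal n = (Point P→Point Q) × (Point P→Point R) = (-51993, -68375.7, 100498).
So ∂z/∂E = −n_x/n_z = 0.51735 and ∂z/∂N = −n_y/n_z = 0.68037.
Intercept c from Point P: 1049.8 − 161.93 − 458.57 = 429.30.
At (141, 411): z = 72.9 + 279.6 + 429.30 = 781.9 m.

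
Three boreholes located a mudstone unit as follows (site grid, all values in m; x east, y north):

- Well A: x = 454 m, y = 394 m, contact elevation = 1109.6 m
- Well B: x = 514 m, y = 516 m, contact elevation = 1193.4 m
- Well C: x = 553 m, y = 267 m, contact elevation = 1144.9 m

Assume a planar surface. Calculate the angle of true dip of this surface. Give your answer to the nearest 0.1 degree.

39.4°

Let the plane be z = a·x + b·y + c.
Well B−Well A: 60a + 122b = 83.8;  Well C−Well A: 99a − 127b = 35.3.
Solving gives a = 0.75892, b = 0.31365.
Gradient magnitude |∇z| = √(a² + b²) = √(0.57596 + 0.09837) = 0.82118.
True dip = arctan(0.82118) = 39.4°, dipping toward WSW (azimuth ≈ 248°).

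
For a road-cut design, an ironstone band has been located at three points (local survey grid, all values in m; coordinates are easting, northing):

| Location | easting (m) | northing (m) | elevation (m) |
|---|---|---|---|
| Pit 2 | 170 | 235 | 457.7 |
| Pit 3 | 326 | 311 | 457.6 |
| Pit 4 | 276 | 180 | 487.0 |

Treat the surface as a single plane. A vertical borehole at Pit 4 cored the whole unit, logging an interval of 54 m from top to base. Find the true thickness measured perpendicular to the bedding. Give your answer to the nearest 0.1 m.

Let the plane be z = a·easting + b·northing + c.
Pit 3−Pit 2: 156a + 76b = −0.1;  Pit 4−Pit 2: 106a − 55b = 29.3.
Solving gives a = 0.13352, b = −0.27539.
|∇z| = √(a²+b²) = 0.30605, so dip δ = arctan(0.30605) = 17.02°.
True thickness = vertical thickness × cos δ = 54 × cos 17.02° = 51.6 m.

51.6 m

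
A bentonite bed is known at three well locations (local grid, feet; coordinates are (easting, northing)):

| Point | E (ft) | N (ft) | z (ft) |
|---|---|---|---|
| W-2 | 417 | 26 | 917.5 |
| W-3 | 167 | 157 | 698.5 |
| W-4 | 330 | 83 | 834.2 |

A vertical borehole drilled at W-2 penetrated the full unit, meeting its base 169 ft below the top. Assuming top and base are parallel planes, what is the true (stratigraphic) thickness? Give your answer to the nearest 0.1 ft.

130.0 ft

Let the plane be z = a·E + b·N + c.
W-3−W-2: −250a + 131b = −219;  W-4−W-2: −87a + 57b = −83.3.
Solving gives a = 0.55054, b = −0.62110.
|∇z| = √(a²+b²) = 0.82998, so dip δ = arctan(0.82998) = 39.69°.
True thickness = vertical thickness × cos δ = 169 × cos 39.69° = 130.0 ft.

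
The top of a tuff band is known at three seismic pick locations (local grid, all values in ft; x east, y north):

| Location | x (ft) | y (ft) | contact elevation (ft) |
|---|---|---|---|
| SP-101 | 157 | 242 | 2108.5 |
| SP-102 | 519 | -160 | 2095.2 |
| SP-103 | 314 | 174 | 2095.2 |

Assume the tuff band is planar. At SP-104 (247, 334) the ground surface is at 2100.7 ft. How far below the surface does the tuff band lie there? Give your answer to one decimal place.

Let the plane be z = a·x + b·y + c.
SP-102−SP-101: 362a − 402b = −13.3;  SP-103−SP-101: 157a − 68b = −13.3.
Solving gives a = −0.11539, b = −0.07082.
Then c = 2108.5 − a·157 − b·242 = 2143.75.
At (247, 334): z_contact = −28.50 − 23.65 + 2143.75 = 2091.60 ft.
Depth below ground = 2100.7 − 2091.60 = 9.1 ft.

9.1 ft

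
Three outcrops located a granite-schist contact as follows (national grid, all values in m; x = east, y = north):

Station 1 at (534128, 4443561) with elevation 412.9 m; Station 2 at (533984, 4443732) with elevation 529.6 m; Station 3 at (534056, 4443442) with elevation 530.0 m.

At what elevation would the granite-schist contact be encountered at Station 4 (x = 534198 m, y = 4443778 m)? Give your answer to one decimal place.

Two edge vectors: Station 1→Station 2 = (-144, 171, 116.7), Station 1→Station 3 = (-72, -119, 117.1).
Normal n = (Station 1→Station 2) × (Station 1→Station 3) = (33911.4, 8460, 29448).
So ∂z/∂x = −n_x/n_z = −1.151568867 and ∂z/∂y = −n_y/n_z = −0.287286064.
Intercept c from Station 1: 412.9 + 615085.18 + 1276573.15 = 1892071.22.
At (534198, 4443778): z = −615165.8 − 1276635.5 + 1892071.22 = 269.9 m.

269.9 m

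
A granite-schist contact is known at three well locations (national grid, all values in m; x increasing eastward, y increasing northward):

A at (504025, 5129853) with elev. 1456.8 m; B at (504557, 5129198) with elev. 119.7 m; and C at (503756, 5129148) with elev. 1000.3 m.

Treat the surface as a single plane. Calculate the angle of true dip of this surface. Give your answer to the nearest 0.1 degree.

58.0°

Let the plane be z = a·x + b·y + c.
B−A: 532a − 655b = −1337.1;  C−A: −269a − 705b = −456.5.
Solving gives a = −1.16760, b = 1.09303.
Gradient magnitude |∇z| = √(a² + b²) = √(1.36330 + 1.19471) = 1.59938.
True dip = arctan(1.59938) = 58.0°, dipping toward SE (azimuth ≈ 133°).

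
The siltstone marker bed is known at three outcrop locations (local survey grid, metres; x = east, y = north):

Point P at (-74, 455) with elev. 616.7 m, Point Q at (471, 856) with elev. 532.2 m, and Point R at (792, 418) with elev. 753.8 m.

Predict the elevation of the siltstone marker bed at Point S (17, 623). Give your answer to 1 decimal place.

Two edge vectors: Point P→Point Q = (545, 401, -84.5), Point P→Point R = (866, -37, 137.1).
Normal n = (Point P→Point Q) × (Point P→Point R) = (51850.6, -147896.5, -367431).
So ∂z/∂x = −n_x/n_z = 0.14112 and ∂z/∂y = −n_y/n_z = −0.40252.
Intercept c from Point P: 616.7 + 10.44 + 183.14 = 810.29.
At (17, 623): z = 2.4 − 250.8 + 810.29 = 561.9 m.

561.9 m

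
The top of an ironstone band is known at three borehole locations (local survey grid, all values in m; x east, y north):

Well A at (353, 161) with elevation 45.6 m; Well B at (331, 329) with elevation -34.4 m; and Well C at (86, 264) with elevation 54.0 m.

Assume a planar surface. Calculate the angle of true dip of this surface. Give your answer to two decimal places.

Two edge vectors: Well A→Well B = (-22, 168, -80), Well A→Well C = (-267, 103, 8.4).
Normal n = (Well A→Well B) × (Well A→Well C) = (9651.2, 21544.8, 42590).
So ∂z/∂x = −n_x/n_z = −0.22661 and ∂z/∂y = −n_y/n_z = −0.50587.
Gradient magnitude |∇z| = √(a² + b²) = √(0.05135 + 0.25590) = 0.55430.
True dip = arctan(0.55430) = 29.00°, dipping toward NNE (azimuth ≈ 024°).

29.00°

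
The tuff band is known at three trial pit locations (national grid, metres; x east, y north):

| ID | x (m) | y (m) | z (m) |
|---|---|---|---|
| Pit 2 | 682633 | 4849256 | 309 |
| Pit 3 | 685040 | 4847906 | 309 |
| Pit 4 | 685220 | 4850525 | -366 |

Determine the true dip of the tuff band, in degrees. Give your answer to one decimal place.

15.9°

Two edge vectors: Pit 2→Pit 3 = (2407, -1350, 0), Pit 2→Pit 4 = (2587, 1269, -675).
Normal n = (Pit 2→Pit 3) × (Pit 2→Pit 4) = (911250, 1624725, 6546933).
So ∂z/∂x = −n_x/n_z = −0.13919 and ∂z/∂y = −n_y/n_z = −0.24817.
Gradient magnitude |∇z| = √(a² + b²) = √(0.01937 + 0.06159) = 0.28453.
True dip = arctan(0.28453) = 15.9°, dipping toward NNE (azimuth ≈ 029°).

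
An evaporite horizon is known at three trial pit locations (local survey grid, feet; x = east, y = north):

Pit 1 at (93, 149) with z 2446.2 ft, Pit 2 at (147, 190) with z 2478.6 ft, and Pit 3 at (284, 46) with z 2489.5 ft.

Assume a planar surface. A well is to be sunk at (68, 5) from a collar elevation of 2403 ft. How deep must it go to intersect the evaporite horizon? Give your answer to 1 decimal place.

7.7 ft

Two edge vectors: Pit 1→Pit 2 = (54, 41, 32.4), Pit 1→Pit 3 = (191, -103, 43.3).
Normal n = (Pit 1→Pit 2) × (Pit 1→Pit 3) = (5112.5, 3850.2, -13393).
So ∂z/∂x = −n_x/n_z = 0.38173 and ∂z/∂y = −n_y/n_z = 0.28748.
Intercept c from Pit 1: 2446.2 − 35.50 − 42.83 = 2367.86.
At (68, 5): z_contact = 25.96 + 1.44 + 2367.86 = 2395.26 ft.
Depth below ground = 2403 − 2395.26 = 7.7 ft.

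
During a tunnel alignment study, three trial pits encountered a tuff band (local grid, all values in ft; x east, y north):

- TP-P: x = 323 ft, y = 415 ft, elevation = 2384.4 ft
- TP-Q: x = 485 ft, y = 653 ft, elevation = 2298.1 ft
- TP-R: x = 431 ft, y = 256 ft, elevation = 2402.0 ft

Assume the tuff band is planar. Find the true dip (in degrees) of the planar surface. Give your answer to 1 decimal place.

16.7°

Let the plane be z = a·x + b·y + c.
TP-Q−TP-P: 162a + 238b = −86.3;  TP-R−TP-P: 108a − 159b = 17.6.
Solving gives a = −0.18524, b = −0.23652.
Gradient magnitude |∇z| = √(a² + b²) = √(0.03431 + 0.05594) = 0.30042.
True dip = arctan(0.30042) = 16.7°, dipping toward NE (azimuth ≈ 038°).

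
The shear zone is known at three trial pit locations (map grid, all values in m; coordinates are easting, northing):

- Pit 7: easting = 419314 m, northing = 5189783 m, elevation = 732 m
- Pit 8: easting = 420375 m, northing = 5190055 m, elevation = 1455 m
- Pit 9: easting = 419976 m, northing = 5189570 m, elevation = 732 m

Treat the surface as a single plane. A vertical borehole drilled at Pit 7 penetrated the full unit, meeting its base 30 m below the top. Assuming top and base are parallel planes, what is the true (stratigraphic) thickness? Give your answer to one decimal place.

18.8 m

Two edge vectors: Pit 7→Pit 8 = (1061, 272, 723), Pit 7→Pit 9 = (662, -213, 0).
Normal n = (Pit 7→Pit 8) × (Pit 7→Pit 9) = (153999, 478626, -406057).
So ∂z/∂easting = −n_x/n_z = 0.37925 and ∂z/∂northing = −n_y/n_z = 1.17872.
|∇z| = √(a²+b²) = 1.23823, so dip δ = arctan(1.23823) = 51.08°.
True thickness = vertical thickness × cos δ = 30 × cos 51.08° = 18.8 m.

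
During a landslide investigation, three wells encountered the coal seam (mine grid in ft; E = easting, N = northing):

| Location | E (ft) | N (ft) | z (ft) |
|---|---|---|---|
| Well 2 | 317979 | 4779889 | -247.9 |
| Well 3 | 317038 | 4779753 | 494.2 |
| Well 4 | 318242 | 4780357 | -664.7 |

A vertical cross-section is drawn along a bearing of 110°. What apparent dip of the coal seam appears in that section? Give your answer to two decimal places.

Two edge vectors: Well 2→Well 3 = (-941, -136, 742.1), Well 2→Well 4 = (263, 468, -416.8).
Normal n = (Well 2→Well 3) × (Well 2→Well 4) = (-290618, -197036.5, -404620).
So ∂z/∂E = −n_x/n_z = −0.71825 and ∂z/∂N = −n_y/n_z = −0.48697.
Unit vector along 110° is (sin 110°, cos 110°) = (0.9397, -0.3420).
Slope in that direction = a·(0.9397) + b·(-0.3420) = −0.50838.
Apparent dip = arctan|0.50838| = 26.95° (true dip is 41.0°, so apparent ≤ true as expected).

26.95°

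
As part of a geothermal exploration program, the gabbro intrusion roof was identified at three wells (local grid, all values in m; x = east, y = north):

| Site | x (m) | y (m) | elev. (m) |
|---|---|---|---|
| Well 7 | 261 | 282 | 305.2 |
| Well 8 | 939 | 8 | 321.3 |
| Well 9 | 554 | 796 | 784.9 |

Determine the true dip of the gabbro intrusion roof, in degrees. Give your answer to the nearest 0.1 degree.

Two edge vectors: Well 7→Well 8 = (678, -274, 16.1), Well 7→Well 9 = (293, 514, 479.7).
Normal n = (Well 7→Well 8) × (Well 7→Well 9) = (-139713.2, -320519.3, 428774).
So ∂z/∂x = −n_x/n_z = 0.32584 and ∂z/∂y = −n_y/n_z = 0.74753.
Gradient magnitude |∇z| = √(a² + b²) = √(0.10617 + 0.55879) = 0.81546.
True dip = arctan(0.81546) = 39.2°, dipping toward SSW (azimuth ≈ 204°).

39.2°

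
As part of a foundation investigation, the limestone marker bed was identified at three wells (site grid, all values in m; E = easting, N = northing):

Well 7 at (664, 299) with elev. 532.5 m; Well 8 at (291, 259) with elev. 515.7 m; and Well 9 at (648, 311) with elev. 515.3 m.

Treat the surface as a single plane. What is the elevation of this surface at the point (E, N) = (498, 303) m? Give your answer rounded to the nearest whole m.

499 m

Let the plane be z = a·E + b·N + c.
Well 8−Well 7: −373a − 40b = −16.8;  Well 9−Well 7: −16a + 12b = −17.2.
Solving gives a = 0.17389, b = −1.20149.
Then c = 532.5 − a·664 − b·299 = 776.28.
At (498, 303): z = 86.6 − 364.1 + 776.28 = 498.8 m.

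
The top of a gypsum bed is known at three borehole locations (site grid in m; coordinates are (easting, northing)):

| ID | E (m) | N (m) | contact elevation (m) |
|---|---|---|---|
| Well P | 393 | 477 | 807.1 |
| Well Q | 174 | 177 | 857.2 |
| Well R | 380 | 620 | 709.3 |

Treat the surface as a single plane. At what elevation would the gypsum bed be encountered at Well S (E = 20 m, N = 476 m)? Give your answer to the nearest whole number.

Let the plane be z = a·E + b·N + c.
Well Q−Well P: −219a − 300b = 50.1;  Well R−Well P: −13a + 143b = −97.8.
Solving gives a = 0.62969, b = −0.62667.
Then c = 807.1 − a·393 − b·477 = 858.56.
At (20, 476): z = 12.6 − 298.3 + 858.56 = 572.9 m.

573 m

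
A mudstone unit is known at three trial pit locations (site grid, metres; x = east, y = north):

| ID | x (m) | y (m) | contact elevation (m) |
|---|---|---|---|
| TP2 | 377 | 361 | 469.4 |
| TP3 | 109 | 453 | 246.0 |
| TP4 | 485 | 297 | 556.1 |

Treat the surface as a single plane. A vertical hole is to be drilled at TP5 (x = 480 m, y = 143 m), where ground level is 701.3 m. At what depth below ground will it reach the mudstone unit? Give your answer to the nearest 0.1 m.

Let the plane be z = a·x + b·y + c.
TP3−TP2: −268a + 92b = −223.4;  TP4−TP2: 108a − 64b = 86.7.
Solving gives a = 0.87600, b = 0.12356.
Then c = 469.4 − a·377 − b·361 = 94.54.
At (480, 143): z_contact = 420.48 + 17.67 + 94.54 = 532.69 m.
Depth below ground = 701.3 − 532.69 = 168.6 m.

168.6 m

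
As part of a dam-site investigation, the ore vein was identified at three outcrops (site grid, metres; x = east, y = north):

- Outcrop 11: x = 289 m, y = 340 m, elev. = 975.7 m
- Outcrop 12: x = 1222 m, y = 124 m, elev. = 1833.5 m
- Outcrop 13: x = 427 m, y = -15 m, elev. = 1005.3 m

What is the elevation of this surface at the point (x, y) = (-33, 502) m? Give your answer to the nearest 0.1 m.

706.0 m

Let the plane be z = a·x + b·y + c.
Outcrop 12−Outcrop 11: 933a − 216b = 857.8;  Outcrop 13−Outcrop 11: 138a − 355b = 29.6.
Solving gives a = 0.989112, b = 0.301120.
Then c = 975.7 − a·289 − b·340 = 587.47.
At (-33, 502): z = −32.6 + 151.2 + 587.47 = 706.0 m.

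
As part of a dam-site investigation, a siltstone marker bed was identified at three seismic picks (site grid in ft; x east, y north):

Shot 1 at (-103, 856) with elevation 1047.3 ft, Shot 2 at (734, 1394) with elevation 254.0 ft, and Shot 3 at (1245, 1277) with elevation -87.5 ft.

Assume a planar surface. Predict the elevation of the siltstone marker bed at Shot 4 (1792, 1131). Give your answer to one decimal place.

Let the plane be z = a·x + b·y + c.
Shot 2−Shot 1: 837a + 538b = −793.3;  Shot 3−Shot 1: 1348a + 421b = −1134.8.
Solving gives a = −0.741707, b = −0.320616.
Then c = 1047.3 − a·-103 − b·856 = 1245.35.
At (1792, 1131): z = −1329.1 − 362.6 + 1245.35 = -446.4 ft.

-446.4 ft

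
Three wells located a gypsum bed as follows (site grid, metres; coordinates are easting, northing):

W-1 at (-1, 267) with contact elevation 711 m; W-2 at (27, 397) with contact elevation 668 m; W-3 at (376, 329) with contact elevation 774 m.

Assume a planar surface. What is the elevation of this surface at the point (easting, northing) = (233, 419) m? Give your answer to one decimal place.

Two edge vectors: W-1→W-2 = (28, 130, -43), W-1→W-3 = (377, 62, 63).
Normal n = (W-1→W-2) × (W-1→W-3) = (10856, -17975, -47274).
So ∂z/∂easting = −n_x/n_z = 0.22964 and ∂z/∂northing = −n_y/n_z = −0.38023.
Intercept c from W-1: 711 + 0.23 + 101.52 = 812.75.
At (233, 419): z = 53.5 − 159.3 + 812.75 = 706.9 m.

706.9 m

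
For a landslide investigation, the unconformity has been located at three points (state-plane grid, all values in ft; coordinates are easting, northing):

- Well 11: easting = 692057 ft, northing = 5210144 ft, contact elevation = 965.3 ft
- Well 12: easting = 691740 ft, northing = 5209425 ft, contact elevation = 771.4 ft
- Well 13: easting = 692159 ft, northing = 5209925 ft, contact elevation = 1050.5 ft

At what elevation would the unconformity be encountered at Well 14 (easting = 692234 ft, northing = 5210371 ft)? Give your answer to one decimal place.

1082.4 ft

Let the plane be z = a·easting + b·northing + c.
Well 12−Well 11: −317a − 719b = −193.9;  Well 13−Well 11: 102a − 219b = 85.2.
Solving gives a = 0.726549268, b = −0.050648286.
Then c = 965.3 − a·692057 − b·5210144 = −237963.34.
At (692234, 5210371): z = 502942.1 − 263896.4 − 237963.34 = 1082.4 ft.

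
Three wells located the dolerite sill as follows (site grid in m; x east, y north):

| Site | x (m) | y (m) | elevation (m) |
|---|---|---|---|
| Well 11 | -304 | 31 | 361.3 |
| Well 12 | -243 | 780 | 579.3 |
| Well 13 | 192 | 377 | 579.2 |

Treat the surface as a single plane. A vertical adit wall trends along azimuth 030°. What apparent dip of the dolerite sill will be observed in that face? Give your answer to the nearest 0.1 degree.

Let the plane be z = a·x + b·y + c.
Well 12−Well 11: 61a + 749b = 218;  Well 13−Well 11: 496a + 346b = 217.9.
Solving gives a = 0.25051, b = 0.27065.
Unit vector along 030° is (sin 30°, cos 30°) = (0.5000, 0.8660).
Slope in that direction = a·(0.5000) + b·(0.8660) = 0.35965.
Apparent dip = arctan|0.35965| = 19.8° (true dip is 20.2°, so apparent ≤ true as expected).

19.8°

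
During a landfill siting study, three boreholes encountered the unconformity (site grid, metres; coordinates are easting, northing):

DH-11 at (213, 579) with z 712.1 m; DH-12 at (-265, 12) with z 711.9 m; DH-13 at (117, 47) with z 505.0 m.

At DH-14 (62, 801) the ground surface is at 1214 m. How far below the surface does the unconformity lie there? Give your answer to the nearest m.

Two edge vectors: DH-11→DH-12 = (-478, -567, -0.2), DH-11→DH-13 = (-96, -532, -207.1).
Normal n = (DH-11→DH-12) × (DH-11→DH-13) = (117319.3, -98974.6, 199864).
So ∂z/∂easting = −n_x/n_z = −0.58700 and ∂z/∂northing = −n_y/n_z = 0.49521.
Intercept c from DH-11: 712.1 + 125.03 − 286.73 = 550.40.
At (62, 801): z_contact = −36.4 + 396.7 + 550.40 = 910.7 m.
Depth below ground = 1214 − 910.7 = 303 m.

303 m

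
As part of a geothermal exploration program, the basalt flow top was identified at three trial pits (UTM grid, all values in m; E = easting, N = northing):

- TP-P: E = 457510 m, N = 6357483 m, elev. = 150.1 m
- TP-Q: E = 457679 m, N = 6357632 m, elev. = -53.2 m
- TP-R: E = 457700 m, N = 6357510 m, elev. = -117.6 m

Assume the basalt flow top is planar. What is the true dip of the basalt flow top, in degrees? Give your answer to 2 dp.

55.87°

Two edge vectors: TP-P→TP-Q = (169, 149, -203.3), TP-P→TP-R = (190, 27, -267.7).
Normal n = (TP-P→TP-Q) × (TP-P→TP-R) = (-34398.2, 6614.3, -23747).
So ∂z/∂E = −n_x/n_z = −1.44853 and ∂z/∂N = −n_y/n_z = 0.27853.
Gradient magnitude |∇z| = √(a² + b²) = √(2.09823 + 0.07758) = 1.47506.
True dip = arctan(1.47506) = 55.87°, dipping toward E (azimuth ≈ 101°).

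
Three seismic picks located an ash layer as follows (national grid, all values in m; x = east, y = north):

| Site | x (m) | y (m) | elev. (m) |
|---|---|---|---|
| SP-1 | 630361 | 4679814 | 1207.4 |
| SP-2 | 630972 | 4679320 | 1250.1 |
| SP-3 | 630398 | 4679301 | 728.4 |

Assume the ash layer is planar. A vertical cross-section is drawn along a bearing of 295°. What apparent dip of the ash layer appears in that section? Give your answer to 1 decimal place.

Two edge vectors: SP-1→SP-2 = (611, -494, 42.7), SP-1→SP-3 = (37, -513, -479).
Normal n = (SP-1→SP-2) × (SP-1→SP-3) = (258531.1, 294248.9, -295165).
So ∂z/∂x = −n_x/n_z = 0.87589 and ∂z/∂y = −n_y/n_z = 0.99690.
Unit vector along 295° is (sin 295°, cos 295°) = (-0.9063, 0.4226).
Slope in that direction = a·(-0.9063) + b·(0.4226) = −0.37252.
Apparent dip = arctan|0.37252| = 20.4° (true dip is 53.0°, so apparent ≤ true as expected).

20.4°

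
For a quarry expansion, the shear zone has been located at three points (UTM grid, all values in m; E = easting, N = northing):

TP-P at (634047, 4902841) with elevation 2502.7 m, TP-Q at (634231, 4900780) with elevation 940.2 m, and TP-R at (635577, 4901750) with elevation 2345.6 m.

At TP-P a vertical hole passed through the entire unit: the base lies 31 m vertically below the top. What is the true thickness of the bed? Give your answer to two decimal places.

22.74 m

Let the plane be z = a·E + b·N + c.
TP-Q−TP-P: 184a − 2061b = −1562.5;  TP-R−TP-P: 1530a − 1091b = −157.1.
Solving gives a = 0.46769, b = 0.79988.
|∇z| = √(a²+b²) = 0.92658, so dip δ = arctan(0.92658) = 42.82°.
True thickness = vertical thickness × cos δ = 31 × cos 42.82° = 22.74 m.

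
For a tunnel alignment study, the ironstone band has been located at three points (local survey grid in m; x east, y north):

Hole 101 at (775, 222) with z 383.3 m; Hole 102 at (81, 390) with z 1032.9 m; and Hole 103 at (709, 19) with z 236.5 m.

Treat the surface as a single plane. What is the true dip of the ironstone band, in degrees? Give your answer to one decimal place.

Let the plane be z = a·x + b·y + c.
Hole 102−Hole 101: −694a + 168b = 649.6;  Hole 103−Hole 101: −66a − 203b = −146.8.
Solving gives a = −0.70544, b = 0.95251.
Gradient magnitude |∇z| = √(a² + b²) = √(0.49765 + 0.90727) = 1.18530.
True dip = arctan(1.18530) = 49.8°, dipping toward SE (azimuth ≈ 143°).

49.8°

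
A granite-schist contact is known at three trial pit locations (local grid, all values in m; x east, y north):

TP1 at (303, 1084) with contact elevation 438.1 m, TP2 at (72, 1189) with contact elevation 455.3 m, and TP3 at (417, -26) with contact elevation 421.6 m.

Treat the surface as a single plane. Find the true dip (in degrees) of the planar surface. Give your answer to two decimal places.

4.09°

Two edge vectors: TP1→TP2 = (-231, 105, 17.2), TP1→TP3 = (114, -1110, -16.5).
Normal n = (TP1→TP2) × (TP1→TP3) = (17359.5, -1850.7, 244440).
So ∂z/∂x = −n_x/n_z = −0.07102 and ∂z/∂y = −n_y/n_z = 0.00757.
Gradient magnitude |∇z| = √(a² + b²) = √(0.00504 + 0.00006) = 0.07142.
True dip = arctan(0.07142) = 4.09°, dipping toward E (azimuth ≈ 096°).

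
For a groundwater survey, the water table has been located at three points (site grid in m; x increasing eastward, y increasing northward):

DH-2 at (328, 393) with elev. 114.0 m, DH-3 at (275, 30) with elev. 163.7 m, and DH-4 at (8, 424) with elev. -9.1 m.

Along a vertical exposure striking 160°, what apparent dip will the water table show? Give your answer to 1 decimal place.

Two edge vectors: DH-2→DH-3 = (-53, -363, 49.7), DH-2→DH-4 = (-320, 31, -123.1).
Normal n = (DH-2→DH-3) × (DH-2→DH-4) = (43144.6, -22428.3, -117803).
So ∂z/∂x = −n_x/n_z = 0.36624 and ∂z/∂y = −n_y/n_z = −0.19039.
Unit vector along 160° is (sin 160°, cos 160°) = (0.3420, -0.9397).
Slope in that direction = a·(0.3420) + b·(-0.9397) = 0.30417.
Apparent dip = arctan|0.30417| = 16.9° (true dip is 22.4°, so apparent ≤ true as expected).

16.9°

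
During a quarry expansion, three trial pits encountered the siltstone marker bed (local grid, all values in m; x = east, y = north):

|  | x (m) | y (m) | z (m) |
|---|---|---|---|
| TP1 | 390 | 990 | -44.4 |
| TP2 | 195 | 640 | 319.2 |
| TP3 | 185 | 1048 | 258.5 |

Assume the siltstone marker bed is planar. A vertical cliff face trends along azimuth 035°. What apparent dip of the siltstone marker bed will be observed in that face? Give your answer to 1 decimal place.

45.9°

Two edge vectors: TP1→TP2 = (-195, -350, 363.6), TP1→TP3 = (-205, 58, 302.9).
Normal n = (TP1→TP2) × (TP1→TP3) = (-127103.8, -15472.5, -83060).
So ∂z/∂x = −n_x/n_z = −1.53026 and ∂z/∂y = −n_y/n_z = −0.18628.
Unit vector along 035° is (sin 35°, cos 35°) = (0.5736, 0.8192).
Slope in that direction = a·(0.5736) + b·(0.8192) = −1.03032.
Apparent dip = arctan|1.03032| = 45.9° (true dip is 57.0°, so apparent ≤ true as expected).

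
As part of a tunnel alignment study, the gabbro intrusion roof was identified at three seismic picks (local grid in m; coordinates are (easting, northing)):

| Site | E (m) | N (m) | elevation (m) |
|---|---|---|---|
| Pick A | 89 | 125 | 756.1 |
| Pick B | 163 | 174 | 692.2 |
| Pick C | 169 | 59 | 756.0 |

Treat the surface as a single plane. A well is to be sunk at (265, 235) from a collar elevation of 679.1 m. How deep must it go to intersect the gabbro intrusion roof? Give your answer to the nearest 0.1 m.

Two edge vectors: Pick A→Pick B = (74, 49, -63.9), Pick A→Pick C = (80, -66, -0.1).
Normal n = (Pick A→Pick B) × (Pick A→Pick C) = (-4222.3, -5104.6, -8804).
So ∂z/∂E = −n_x/n_z = −0.47959 and ∂z/∂N = −n_y/n_z = −0.57980.
Intercept c from Pick A: 756.1 + 42.68 + 72.48 = 871.26.
At (265, 235): z_contact = −127.09 − 136.25 + 871.26 = 607.91 m.
Depth below ground = 679.1 − 607.91 = 71.2 m.

71.2 m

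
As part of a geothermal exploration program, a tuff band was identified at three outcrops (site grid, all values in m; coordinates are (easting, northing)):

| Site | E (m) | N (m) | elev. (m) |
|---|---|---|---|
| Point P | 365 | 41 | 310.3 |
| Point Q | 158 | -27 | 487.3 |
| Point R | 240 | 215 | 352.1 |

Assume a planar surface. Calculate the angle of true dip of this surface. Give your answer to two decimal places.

Let the plane be z = a·E + b·N + c.
Point Q−Point P: −207a − 68b = 177;  Point R−Point P: −125a + 174b = 41.8.
Solving gives a = −0.75566, b = −0.30263.
Gradient magnitude |∇z| = √(a² + b²) = √(0.57102 + 0.09158) = 0.81400.
True dip = arctan(0.81400) = 39.15°, dipping toward ENE (azimuth ≈ 068°).

39.15°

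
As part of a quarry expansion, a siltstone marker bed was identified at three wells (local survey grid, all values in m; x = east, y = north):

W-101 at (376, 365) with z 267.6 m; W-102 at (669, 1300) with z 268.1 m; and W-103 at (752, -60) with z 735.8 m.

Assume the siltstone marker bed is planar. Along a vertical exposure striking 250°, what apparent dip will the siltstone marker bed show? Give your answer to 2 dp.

37.45°

Let the plane be z = a·x + b·y + c.
W-102−W-101: 293a + 935b = 0.5;  W-103−W-101: 376a − 425b = 468.2.
Solving gives a = 0.91996, b = −0.28775.
Unit vector along 250° is (sin 250°, cos 250°) = (-0.9397, -0.3420).
Slope in that direction = a·(-0.9397) + b·(-0.3420) = −0.76606.
Apparent dip = arctan|0.76606| = 37.45° (true dip is 43.9°, so apparent ≤ true as expected).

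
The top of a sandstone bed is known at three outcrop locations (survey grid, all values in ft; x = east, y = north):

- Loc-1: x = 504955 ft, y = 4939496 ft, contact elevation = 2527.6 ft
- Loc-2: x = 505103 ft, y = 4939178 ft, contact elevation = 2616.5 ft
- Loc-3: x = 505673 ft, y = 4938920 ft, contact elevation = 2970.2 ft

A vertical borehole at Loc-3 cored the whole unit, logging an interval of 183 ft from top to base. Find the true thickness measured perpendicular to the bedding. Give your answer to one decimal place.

155.1 ft

Two edge vectors: Loc-1→Loc-2 = (148, -318, 88.9), Loc-1→Loc-3 = (718, -576, 442.6).
Normal n = (Loc-1→Loc-2) × (Loc-1→Loc-3) = (-89540.4, -1674.6, 143076).
So ∂z/∂x = −n_x/n_z = 0.62582 and ∂z/∂y = −n_y/n_z = 0.01170.
|∇z| = √(a²+b²) = 0.62593, so dip δ = arctan(0.62593) = 32.04°.
True thickness = vertical thickness × cos δ = 183 × cos 32.04° = 155.1 ft.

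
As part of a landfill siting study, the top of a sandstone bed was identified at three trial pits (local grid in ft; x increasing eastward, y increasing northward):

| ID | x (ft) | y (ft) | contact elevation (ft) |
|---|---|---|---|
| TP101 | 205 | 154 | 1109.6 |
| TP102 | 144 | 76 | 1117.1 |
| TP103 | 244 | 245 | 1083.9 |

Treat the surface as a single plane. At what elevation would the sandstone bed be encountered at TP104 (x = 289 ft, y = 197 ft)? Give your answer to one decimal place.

Let the plane be z = a·x + b·y + c.
TP102−TP101: −61a − 78b = 7.5;  TP103−TP101: 39a + 91b = −25.7.
Solving gives a = 0.52694, b = −0.50825.
Then c = 1109.6 − a·205 − b·154 = 1079.85.
At (289, 197): z = 152.3 − 100.1 + 1079.85 = 1132.0 ft.

1132.0 ft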